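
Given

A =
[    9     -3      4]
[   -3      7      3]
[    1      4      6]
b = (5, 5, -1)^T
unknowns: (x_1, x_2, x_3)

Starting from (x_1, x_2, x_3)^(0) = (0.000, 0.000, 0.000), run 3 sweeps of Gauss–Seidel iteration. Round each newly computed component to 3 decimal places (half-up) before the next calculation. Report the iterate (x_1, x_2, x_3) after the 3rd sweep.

Iteration 1:
  x_1 = (5 - (-3)·0.000 - (4)·0.000) / (9) = 0.556
  x_2 = (5 - (-3)·0.556 - (3)·0.000) / (7) = 0.953
  x_3 = (-1 - (1)·0.556 - (4)·0.953) / (6) = -0.895
Iteration 2:
  x_1 = (5 - (-3)·0.953 - (4)·-0.895) / (9) = 1.271
  x_2 = (5 - (-3)·1.271 - (3)·-0.895) / (7) = 1.643
  x_3 = (-1 - (1)·1.271 - (4)·1.643) / (6) = -1.474
Iteration 3:
  x_1 = (5 - (-3)·1.643 - (4)·-1.474) / (9) = 1.758
  x_2 = (5 - (-3)·1.758 - (3)·-1.474) / (7) = 2.099
  x_3 = (-1 - (1)·1.758 - (4)·2.099) / (6) = -1.859

(1.758, 2.099, -1.859)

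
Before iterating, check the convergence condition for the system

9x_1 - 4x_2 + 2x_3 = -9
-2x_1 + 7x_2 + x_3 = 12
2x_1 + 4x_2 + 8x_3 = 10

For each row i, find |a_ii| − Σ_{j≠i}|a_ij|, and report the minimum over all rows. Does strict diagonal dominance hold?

row 1: |9| − (4+2) = 3
row 2: |7| − (2+1) = 4
row 3: |8| − (2+4) = 2
minimum over rows = 2 → strictly diagonally dominant (convergence guaranteed)

2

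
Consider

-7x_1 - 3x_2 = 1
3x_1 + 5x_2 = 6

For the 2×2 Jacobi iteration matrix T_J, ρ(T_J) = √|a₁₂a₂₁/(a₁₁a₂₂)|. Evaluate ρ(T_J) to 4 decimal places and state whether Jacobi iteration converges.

0.5071

a₁₂a₂₁/(a₁₁a₂₂) = (-3)·(3) / ((-7)·(5)) = 0.257143
ρ = √|0.257143| = √0.257143 = 0.5071
ρ < 1, so Jacobi converges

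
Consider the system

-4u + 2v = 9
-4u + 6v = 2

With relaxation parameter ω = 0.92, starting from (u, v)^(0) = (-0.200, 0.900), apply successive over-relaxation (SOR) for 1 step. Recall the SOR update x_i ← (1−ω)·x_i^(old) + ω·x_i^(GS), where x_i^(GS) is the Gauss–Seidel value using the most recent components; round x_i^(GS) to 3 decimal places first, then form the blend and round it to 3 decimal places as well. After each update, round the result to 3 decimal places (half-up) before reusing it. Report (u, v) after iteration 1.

(-1.672, -0.647)

Iteration 1:
  u: GS value = (9 - (2)·0.900) / (-4) = -1.800;  u ← (1−ω)·-0.200 + ω·-1.800 = -1.672
  v: GS value = (2 - (-4)·-1.672) / (6) = -0.781;  v ← (1−ω)·0.900 + ω·-0.781 = -0.647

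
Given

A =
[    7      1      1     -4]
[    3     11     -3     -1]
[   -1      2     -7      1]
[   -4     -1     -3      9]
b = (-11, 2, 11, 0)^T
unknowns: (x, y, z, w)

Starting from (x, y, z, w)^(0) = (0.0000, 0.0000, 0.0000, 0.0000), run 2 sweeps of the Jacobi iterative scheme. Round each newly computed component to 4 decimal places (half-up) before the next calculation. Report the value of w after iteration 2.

-1.2020

Iteration 1:
  x = (-11 - (1)·0.0000 - (1)·0.0000 - (-4)·0.0000) / (7) = -1.5714
  y = (2 - (3)·0.0000 - (-3)·0.0000 - (-1)·0.0000) / (11) = 0.1818
  z = (11 - (-1)·0.0000 - (2)·0.0000 - (1)·0.0000) / (-7) = -1.5714
  w = (0 - (-4)·0.0000 - (-1)·0.0000 - (-3)·0.0000) / (9) = 0.0000
Iteration 2:
  x = (-11 - (1)·0.1818 - (1)·-1.5714 - (-4)·0.0000) / (7) = -1.3729
  y = (2 - (3)·-1.5714 - (-3)·-1.5714 - (-1)·0.0000) / (11) = 0.1818
  z = (11 - (-1)·-1.5714 - (2)·0.1818 - (1)·0.0000) / (-7) = -1.2950
  w = (0 - (-4)·-1.5714 - (-1)·0.1818 - (-3)·-1.5714) / (9) = -1.2020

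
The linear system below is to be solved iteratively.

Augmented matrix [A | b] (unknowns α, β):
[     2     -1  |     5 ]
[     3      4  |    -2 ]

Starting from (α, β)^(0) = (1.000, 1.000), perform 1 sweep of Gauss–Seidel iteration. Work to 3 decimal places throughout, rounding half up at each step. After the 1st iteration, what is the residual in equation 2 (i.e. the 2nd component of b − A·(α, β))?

0.000

Iteration 1:
  α = (5 - (-1)·1.000) / (2) = 3.000
  β = (-2 - (3)·3.000) / (4) = -2.750
Residual b − A·x = (-3.750, 0.000)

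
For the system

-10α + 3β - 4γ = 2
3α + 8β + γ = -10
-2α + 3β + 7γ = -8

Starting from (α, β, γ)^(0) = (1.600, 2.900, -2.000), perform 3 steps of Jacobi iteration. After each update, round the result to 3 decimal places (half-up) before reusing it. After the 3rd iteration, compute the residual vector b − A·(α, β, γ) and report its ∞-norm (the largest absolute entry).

2.647

Iteration 1:
  α = (2 - (3)·2.900 - (-4)·-2.000) / (-10) = 1.470
  β = (-10 - (3)·1.600 - (1)·-2.000) / (8) = -1.600
  γ = (-8 - (-2)·1.600 - (3)·2.900) / (7) = -1.929
Iteration 2:
  α = (2 - (3)·-1.600 - (-4)·-1.929) / (-10) = 0.092
  β = (-10 - (3)·1.470 - (1)·-1.929) / (8) = -1.560
  γ = (-8 - (-2)·1.470 - (3)·-1.600) / (7) = -0.037
Iteration 3:
  α = (2 - (3)·-1.560 - (-4)·-0.037) / (-10) = -0.653
  β = (-10 - (3)·0.092 - (1)·-0.037) / (8) = -1.280
  γ = (-8 - (-2)·0.092 - (3)·-1.560) / (7) = -0.448
Residual b − A·x = (-2.482, 2.647, -2.330); ∞-norm = 2.647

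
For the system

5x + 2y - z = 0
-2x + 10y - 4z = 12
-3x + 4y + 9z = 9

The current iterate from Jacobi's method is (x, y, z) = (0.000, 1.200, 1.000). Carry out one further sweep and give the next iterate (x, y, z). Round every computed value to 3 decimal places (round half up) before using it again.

One sweep:
  x = (0 - (2)·1.200 - (-1)·1.000) / (5) = -0.280
  y = (12 - (-2)·0.000 - (-4)·1.000) / (10) = 1.600
  z = (9 - (-3)·0.000 - (4)·1.200) / (9) = 0.467

(-0.280, 1.600, 0.467)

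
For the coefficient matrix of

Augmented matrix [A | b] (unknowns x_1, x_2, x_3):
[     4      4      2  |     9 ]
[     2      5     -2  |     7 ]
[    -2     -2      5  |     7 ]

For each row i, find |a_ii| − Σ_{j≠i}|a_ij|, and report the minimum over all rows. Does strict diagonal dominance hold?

-2

row 1: |4| − (4+2) = -2
row 2: |5| − (2+2) = 1
row 3: |5| − (2+2) = 1
minimum over rows = -2 → not strictly diagonally dominant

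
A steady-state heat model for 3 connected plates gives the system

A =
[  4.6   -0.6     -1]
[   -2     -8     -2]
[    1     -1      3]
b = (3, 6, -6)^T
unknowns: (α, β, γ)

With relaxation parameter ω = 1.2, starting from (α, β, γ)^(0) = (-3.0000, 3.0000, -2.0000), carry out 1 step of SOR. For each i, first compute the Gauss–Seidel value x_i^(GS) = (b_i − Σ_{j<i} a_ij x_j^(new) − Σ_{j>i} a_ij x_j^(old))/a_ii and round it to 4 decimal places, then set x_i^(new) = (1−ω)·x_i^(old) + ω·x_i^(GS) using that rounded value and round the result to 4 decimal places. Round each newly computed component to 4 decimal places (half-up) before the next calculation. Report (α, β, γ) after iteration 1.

Iteration 1:
  α: GS value = (3 - (-0.6)·3.0000 - (-1)·-2.0000) / (4.6) = 0.6087;  α ← (1−ω)·-3.0000 + ω·0.6087 = 1.3304
  β: GS value = (6 - (-2)·1.3304 - (-2)·-2.0000) / (-8) = -0.5826;  β ← (1−ω)·3.0000 + ω·-0.5826 = -1.2991
  γ: GS value = (-6 - (1)·1.3304 - (-1)·-1.2991) / (3) = -2.8765;  γ ← (1−ω)·-2.0000 + ω·-2.8765 = -3.0518

(1.3304, -1.2991, -3.0518)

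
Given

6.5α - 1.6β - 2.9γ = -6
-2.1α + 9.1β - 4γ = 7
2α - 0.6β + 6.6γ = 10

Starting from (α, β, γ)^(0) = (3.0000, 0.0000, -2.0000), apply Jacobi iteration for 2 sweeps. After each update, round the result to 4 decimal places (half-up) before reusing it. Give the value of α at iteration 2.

Iteration 1:
  α = (-6 - (-1.6)·0.0000 - (-2.9)·-2.0000) / (6.5) = -1.8154
  β = (7 - (-2.1)·3.0000 - (-4)·-2.0000) / (9.1) = 0.5824
  γ = (10 - (2)·3.0000 - (-0.6)·0.0000) / (6.6) = 0.6061
Iteration 2:
  α = (-6 - (-1.6)·0.5824 - (-2.9)·0.6061) / (6.5) = -0.5093
  β = (7 - (-2.1)·-1.8154 - (-4)·0.6061) / (9.1) = 0.6167
  γ = (10 - (2)·-1.8154 - (-0.6)·0.5824) / (6.6) = 2.1182

-0.5093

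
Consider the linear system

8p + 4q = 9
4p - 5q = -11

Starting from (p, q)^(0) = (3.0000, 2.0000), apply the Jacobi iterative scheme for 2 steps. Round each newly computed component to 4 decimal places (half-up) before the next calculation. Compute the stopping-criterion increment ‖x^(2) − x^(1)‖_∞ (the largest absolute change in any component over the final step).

2.3000

Iteration 1:
  p = (9 - (4)·2.0000) / (8) = 0.1250
  q = (-11 - (4)·3.0000) / (-5) = 4.6000
Iteration 2:
  p = (9 - (4)·4.6000) / (8) = -1.1750
  q = (-11 - (4)·0.1250) / (-5) = 2.3000
Change: (-1.3000, -2.3000) → max |·| = 2.3000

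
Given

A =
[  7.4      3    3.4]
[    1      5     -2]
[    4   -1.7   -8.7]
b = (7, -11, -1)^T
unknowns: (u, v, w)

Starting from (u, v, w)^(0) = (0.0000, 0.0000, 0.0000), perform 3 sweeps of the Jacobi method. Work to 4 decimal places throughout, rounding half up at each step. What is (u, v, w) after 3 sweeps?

Iteration 1:
  u = (7 - (3)·0.0000 - (3.4)·0.0000) / (7.4) = 0.9459
  v = (-11 - (1)·0.0000 - (-2)·0.0000) / (5) = -2.2000
  w = (-1 - (4)·0.0000 - (-1.7)·0.0000) / (-8.7) = 0.1149
Iteration 2:
  u = (7 - (3)·-2.2000 - (3.4)·0.1149) / (7.4) = 1.7850
  v = (-11 - (1)·0.9459 - (-2)·0.1149) / (5) = -2.3432
  w = (-1 - (4)·0.9459 - (-1.7)·-2.2000) / (-8.7) = 0.9797
Iteration 3:
  u = (7 - (3)·-2.3432 - (3.4)·0.9797) / (7.4) = 1.4458
  v = (-11 - (1)·1.7850 - (-2)·0.9797) / (5) = -2.1651
  w = (-1 - (4)·1.7850 - (-1.7)·-2.3432) / (-8.7) = 1.3935

(1.4458, -2.1651, 1.3935)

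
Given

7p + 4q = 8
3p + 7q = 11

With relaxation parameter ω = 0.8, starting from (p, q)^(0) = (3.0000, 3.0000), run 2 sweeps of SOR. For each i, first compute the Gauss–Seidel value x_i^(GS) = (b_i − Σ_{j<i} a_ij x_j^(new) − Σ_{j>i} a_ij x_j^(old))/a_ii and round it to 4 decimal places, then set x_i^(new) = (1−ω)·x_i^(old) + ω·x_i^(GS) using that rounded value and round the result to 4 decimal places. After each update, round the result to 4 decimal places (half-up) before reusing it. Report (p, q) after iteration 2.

(0.1163, 1.5789)

Iteration 1:
  p: GS value = (8 - (4)·3.0000) / (7) = -0.5714;  p ← (1−ω)·3.0000 + ω·-0.5714 = 0.1429
  q: GS value = (11 - (3)·0.1429) / (7) = 1.5102;  q ← (1−ω)·3.0000 + ω·1.5102 = 1.8082
Iteration 2:
  p: GS value = (8 - (4)·1.8082) / (7) = 0.1096;  p ← (1−ω)·0.1429 + ω·0.1096 = 0.1163
  q: GS value = (11 - (3)·0.1163) / (7) = 1.5216;  q ← (1−ω)·1.8082 + ω·1.5216 = 1.5789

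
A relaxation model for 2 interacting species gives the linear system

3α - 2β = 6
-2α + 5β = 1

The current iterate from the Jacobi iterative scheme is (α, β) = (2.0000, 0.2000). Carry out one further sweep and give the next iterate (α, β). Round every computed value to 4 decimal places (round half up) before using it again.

One sweep:
  α = (6 - (-2)·0.2000) / (3) = 2.1333
  β = (1 - (-2)·2.0000) / (5) = 1.0000

(2.1333, 1.0000)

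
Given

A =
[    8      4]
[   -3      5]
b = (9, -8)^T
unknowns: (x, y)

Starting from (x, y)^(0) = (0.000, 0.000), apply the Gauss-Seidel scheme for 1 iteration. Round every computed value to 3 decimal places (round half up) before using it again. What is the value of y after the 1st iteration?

-0.925

Iteration 1:
  x = (9 - (4)·0.000) / (8) = 1.125
  y = (-8 - (-3)·1.125) / (5) = -0.925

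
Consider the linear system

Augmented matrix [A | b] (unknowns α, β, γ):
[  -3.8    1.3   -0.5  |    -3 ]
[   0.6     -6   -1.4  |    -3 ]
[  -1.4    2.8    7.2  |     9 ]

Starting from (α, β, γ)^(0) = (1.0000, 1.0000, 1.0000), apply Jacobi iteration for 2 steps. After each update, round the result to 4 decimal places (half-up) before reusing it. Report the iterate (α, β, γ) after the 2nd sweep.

(0.7760, 0.3537, 1.3018)

Iteration 1:
  α = (-3 - (1.3)·1.0000 - (-0.5)·1.0000) / (-3.8) = 1.0000
  β = (-3 - (0.6)·1.0000 - (-1.4)·1.0000) / (-6) = 0.3667
  γ = (9 - (-1.4)·1.0000 - (2.8)·1.0000) / (7.2) = 1.0556
Iteration 2:
  α = (-3 - (1.3)·0.3667 - (-0.5)·1.0556) / (-3.8) = 0.7760
  β = (-3 - (0.6)·1.0000 - (-1.4)·1.0556) / (-6) = 0.3537
  γ = (9 - (-1.4)·1.0000 - (2.8)·0.3667) / (7.2) = 1.3018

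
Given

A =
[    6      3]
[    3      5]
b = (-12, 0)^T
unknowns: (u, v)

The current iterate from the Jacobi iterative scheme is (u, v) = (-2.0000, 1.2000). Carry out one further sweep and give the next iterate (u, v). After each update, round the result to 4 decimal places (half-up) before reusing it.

(-2.6000, 1.2000)

One sweep:
  u = (-12 - (3)·1.2000) / (6) = -2.6000
  v = (0 - (3)·-2.0000) / (5) = 1.2000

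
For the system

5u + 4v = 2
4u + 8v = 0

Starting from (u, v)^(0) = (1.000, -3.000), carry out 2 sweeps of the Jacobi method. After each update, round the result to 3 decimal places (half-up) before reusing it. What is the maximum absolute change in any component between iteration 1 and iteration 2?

2.000

Iteration 1:
  u = (2 - (4)·-3.000) / (5) = 2.800
  v = (0 - (4)·1.000) / (8) = -0.500
Iteration 2:
  u = (2 - (4)·-0.500) / (5) = 0.800
  v = (0 - (4)·2.800) / (8) = -1.400
Change: (-2.000, -0.900) → max |·| = 2.000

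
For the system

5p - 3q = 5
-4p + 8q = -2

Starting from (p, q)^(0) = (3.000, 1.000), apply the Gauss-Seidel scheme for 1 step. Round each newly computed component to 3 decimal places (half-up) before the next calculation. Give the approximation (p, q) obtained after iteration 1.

Iteration 1:
  p = (5 - (-3)·1.000) / (5) = 1.600
  q = (-2 - (-4)·1.600) / (8) = 0.550

(1.600, 0.550)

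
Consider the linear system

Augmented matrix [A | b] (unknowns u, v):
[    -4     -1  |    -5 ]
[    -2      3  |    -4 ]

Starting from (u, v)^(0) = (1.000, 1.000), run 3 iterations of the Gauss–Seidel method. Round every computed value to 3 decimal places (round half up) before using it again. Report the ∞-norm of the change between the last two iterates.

0.070

Iteration 1:
  u = (-5 - (-1)·1.000) / (-4) = 1.000
  v = (-4 - (-2)·1.000) / (3) = -0.667
Iteration 2:
  u = (-5 - (-1)·-0.667) / (-4) = 1.417
  v = (-4 - (-2)·1.417) / (3) = -0.389
Iteration 3:
  u = (-5 - (-1)·-0.389) / (-4) = 1.347
  v = (-4 - (-2)·1.347) / (3) = -0.435
Change: (-0.070, -0.046) → max |·| = 0.070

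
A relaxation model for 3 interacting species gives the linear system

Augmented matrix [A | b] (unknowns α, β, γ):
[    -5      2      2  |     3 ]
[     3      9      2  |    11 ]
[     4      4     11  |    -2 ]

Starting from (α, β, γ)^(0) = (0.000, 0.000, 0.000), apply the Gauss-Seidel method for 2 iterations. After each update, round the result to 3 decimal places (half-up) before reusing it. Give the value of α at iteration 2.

Iteration 1:
  α = (3 - (2)·0.000 - (2)·0.000) / (-5) = -0.600
  β = (11 - (3)·-0.600 - (2)·0.000) / (9) = 1.422
  γ = (-2 - (4)·-0.600 - (4)·1.422) / (11) = -0.481
Iteration 2:
  α = (3 - (2)·1.422 - (2)·-0.481) / (-5) = -0.224
  β = (11 - (3)·-0.224 - (2)·-0.481) / (9) = 1.404
  γ = (-2 - (4)·-0.224 - (4)·1.404) / (11) = -0.611

-0.224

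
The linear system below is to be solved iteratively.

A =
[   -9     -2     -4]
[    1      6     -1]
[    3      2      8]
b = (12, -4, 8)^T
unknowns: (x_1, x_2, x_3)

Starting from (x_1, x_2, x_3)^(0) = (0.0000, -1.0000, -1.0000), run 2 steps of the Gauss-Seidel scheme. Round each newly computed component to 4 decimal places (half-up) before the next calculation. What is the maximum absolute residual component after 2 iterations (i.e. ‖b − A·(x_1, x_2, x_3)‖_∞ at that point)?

2.3081

Iteration 1:
  x_1 = (12 - (-2)·-1.0000 - (-4)·-1.0000) / (-9) = -0.6667
  x_2 = (-4 - (1)·-0.6667 - (-1)·-1.0000) / (6) = -0.7222
  x_3 = (8 - (3)·-0.6667 - (2)·-0.7222) / (8) = 1.4306
Iteration 2:
  x_1 = (12 - (-2)·-0.7222 - (-4)·1.4306) / (-9) = -1.8087
  x_2 = (-4 - (1)·-1.8087 - (-1)·1.4306) / (6) = -0.1268
  x_3 = (8 - (3)·-1.8087 - (2)·-0.1268) / (8) = 1.7100
Residual b − A·x = (2.3081, 0.2795, -0.0003); ∞-norm = 2.3081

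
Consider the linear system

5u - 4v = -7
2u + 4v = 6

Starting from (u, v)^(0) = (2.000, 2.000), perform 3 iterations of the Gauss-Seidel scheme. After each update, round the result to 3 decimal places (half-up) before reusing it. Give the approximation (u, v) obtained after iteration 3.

(-0.088, 1.544)

Iteration 1:
  u = (-7 - (-4)·2.000) / (5) = 0.200
  v = (6 - (2)·0.200) / (4) = 1.400
Iteration 2:
  u = (-7 - (-4)·1.400) / (5) = -0.280
  v = (6 - (2)·-0.280) / (4) = 1.640
Iteration 3:
  u = (-7 - (-4)·1.640) / (5) = -0.088
  v = (6 - (2)·-0.088) / (4) = 1.544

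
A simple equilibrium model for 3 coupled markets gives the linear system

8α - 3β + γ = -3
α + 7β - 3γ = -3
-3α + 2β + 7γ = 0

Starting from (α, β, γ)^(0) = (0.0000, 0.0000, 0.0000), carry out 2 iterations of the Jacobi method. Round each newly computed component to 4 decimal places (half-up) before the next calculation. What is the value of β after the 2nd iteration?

-0.3750

Iteration 1:
  α = (-3 - (-3)·0.0000 - (1)·0.0000) / (8) = -0.3750
  β = (-3 - (1)·0.0000 - (-3)·0.0000) / (7) = -0.4286
  γ = (0 - (-3)·0.0000 - (2)·0.0000) / (7) = 0.0000
Iteration 2:
  α = (-3 - (-3)·-0.4286 - (1)·0.0000) / (8) = -0.5357
  β = (-3 - (1)·-0.3750 - (-3)·0.0000) / (7) = -0.3750
  γ = (0 - (-3)·-0.3750 - (2)·-0.4286) / (7) = -0.0383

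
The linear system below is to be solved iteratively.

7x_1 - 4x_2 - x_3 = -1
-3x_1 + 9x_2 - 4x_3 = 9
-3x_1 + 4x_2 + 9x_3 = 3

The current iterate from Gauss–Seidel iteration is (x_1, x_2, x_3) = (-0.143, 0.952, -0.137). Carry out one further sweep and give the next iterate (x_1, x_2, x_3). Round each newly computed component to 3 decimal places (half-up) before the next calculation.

One sweep:
  x_1 = (-1 - (-4)·0.952 - (-1)·-0.137) / (7) = 0.382
  x_2 = (9 - (-3)·0.382 - (-4)·-0.137) / (9) = 1.066
  x_3 = (3 - (-3)·0.382 - (4)·1.066) / (9) = -0.013

(0.382, 1.066, -0.013)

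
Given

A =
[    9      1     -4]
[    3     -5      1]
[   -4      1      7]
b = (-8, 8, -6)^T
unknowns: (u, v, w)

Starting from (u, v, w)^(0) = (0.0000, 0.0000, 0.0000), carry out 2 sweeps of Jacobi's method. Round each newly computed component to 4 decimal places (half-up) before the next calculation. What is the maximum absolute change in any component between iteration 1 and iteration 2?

Iteration 1:
  u = (-8 - (1)·0.0000 - (-4)·0.0000) / (9) = -0.8889
  v = (8 - (3)·0.0000 - (1)·0.0000) / (-5) = -1.6000
  w = (-6 - (-4)·0.0000 - (1)·0.0000) / (7) = -0.8571
Iteration 2:
  u = (-8 - (1)·-1.6000 - (-4)·-0.8571) / (9) = -1.0920
  v = (8 - (3)·-0.8889 - (1)·-0.8571) / (-5) = -2.3048
  w = (-6 - (-4)·-0.8889 - (1)·-1.6000) / (7) = -1.1365
Change: (-0.2031, -0.7048, -0.2794) → max |·| = 0.7048

0.7048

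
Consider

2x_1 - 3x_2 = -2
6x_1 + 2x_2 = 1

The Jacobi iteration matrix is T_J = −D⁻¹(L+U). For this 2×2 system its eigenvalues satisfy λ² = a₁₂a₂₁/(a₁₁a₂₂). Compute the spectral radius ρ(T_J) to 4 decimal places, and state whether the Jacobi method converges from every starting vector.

a₁₂a₂₁/(a₁₁a₂₂) = (-3)·(6) / ((2)·(2)) = -4.500000
ρ = √|-4.500000| = √4.500000 = 2.1213
ρ > 1, so Jacobi diverges

2.1213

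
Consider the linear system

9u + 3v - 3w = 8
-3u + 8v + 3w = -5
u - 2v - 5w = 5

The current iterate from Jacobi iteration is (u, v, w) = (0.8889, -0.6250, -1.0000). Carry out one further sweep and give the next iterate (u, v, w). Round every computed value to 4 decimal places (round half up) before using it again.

One sweep:
  u = (8 - (3)·-0.6250 - (-3)·-1.0000) / (9) = 0.7639
  v = (-5 - (-3)·0.8889 - (3)·-1.0000) / (8) = 0.0833
  w = (5 - (1)·0.8889 - (-2)·-0.6250) / (-5) = -0.5722

(0.7639, 0.0833, -0.5722)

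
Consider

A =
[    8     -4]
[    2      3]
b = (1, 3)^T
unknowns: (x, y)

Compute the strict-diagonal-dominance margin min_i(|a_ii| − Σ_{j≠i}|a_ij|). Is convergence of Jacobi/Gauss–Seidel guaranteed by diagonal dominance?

row 1: |8| − (4) = 4
row 2: |3| − (2) = 1
minimum over rows = 1 → strictly diagonally dominant (convergence guaranteed)

1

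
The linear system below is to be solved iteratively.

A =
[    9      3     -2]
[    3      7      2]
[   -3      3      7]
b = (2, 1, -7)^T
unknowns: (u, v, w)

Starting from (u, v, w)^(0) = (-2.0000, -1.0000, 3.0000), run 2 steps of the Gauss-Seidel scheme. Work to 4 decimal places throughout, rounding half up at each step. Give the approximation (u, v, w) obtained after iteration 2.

(0.6470, -0.1500, -0.6584)

Iteration 1:
  u = (2 - (3)·-1.0000 - (-2)·3.0000) / (9) = 1.2222
  v = (1 - (3)·1.2222 - (2)·3.0000) / (7) = -1.2381
  w = (-7 - (-3)·1.2222 - (3)·-1.2381) / (7) = 0.0544
Iteration 2:
  u = (2 - (3)·-1.2381 - (-2)·0.0544) / (9) = 0.6470
  v = (1 - (3)·0.6470 - (2)·0.0544) / (7) = -0.1500
  w = (-7 - (-3)·0.6470 - (3)·-0.1500) / (7) = -0.6584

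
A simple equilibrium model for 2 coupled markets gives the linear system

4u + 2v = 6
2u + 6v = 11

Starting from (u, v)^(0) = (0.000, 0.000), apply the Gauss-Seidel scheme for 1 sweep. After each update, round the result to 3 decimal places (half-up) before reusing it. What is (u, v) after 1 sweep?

(1.500, 1.333)

Iteration 1:
  u = (6 - (2)·0.000) / (4) = 1.500
  v = (11 - (2)·1.500) / (6) = 1.333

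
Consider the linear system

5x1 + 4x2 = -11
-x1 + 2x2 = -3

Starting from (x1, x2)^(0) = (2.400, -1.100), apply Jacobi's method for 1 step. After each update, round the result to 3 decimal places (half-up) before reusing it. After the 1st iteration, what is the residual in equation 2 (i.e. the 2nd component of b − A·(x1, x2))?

-3.720

Iteration 1:
  x1 = (-11 - (4)·-1.100) / (5) = -1.320
  x2 = (-3 - (-1)·2.400) / (2) = -0.300
Residual b − A·x = (-3.200, -3.720)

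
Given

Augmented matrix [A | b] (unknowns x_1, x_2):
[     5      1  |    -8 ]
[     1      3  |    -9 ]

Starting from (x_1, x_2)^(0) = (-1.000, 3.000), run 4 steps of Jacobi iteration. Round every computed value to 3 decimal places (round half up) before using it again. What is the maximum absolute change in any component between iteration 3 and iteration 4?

0.076

Iteration 1:
  x_1 = (-8 - (1)·3.000) / (5) = -2.200
  x_2 = (-9 - (1)·-1.000) / (3) = -2.667
Iteration 2:
  x_1 = (-8 - (1)·-2.667) / (5) = -1.067
  x_2 = (-9 - (1)·-2.200) / (3) = -2.267
Iteration 3:
  x_1 = (-8 - (1)·-2.267) / (5) = -1.147
  x_2 = (-9 - (1)·-1.067) / (3) = -2.644
Iteration 4:
  x_1 = (-8 - (1)·-2.644) / (5) = -1.071
  x_2 = (-9 - (1)·-1.147) / (3) = -2.618
Change: (0.076, 0.026) → max |·| = 0.076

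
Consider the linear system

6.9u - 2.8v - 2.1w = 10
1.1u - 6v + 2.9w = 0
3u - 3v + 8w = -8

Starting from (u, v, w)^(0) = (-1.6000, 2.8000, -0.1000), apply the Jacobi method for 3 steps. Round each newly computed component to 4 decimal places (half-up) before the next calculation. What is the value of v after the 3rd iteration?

Iteration 1:
  u = (10 - (-2.8)·2.8000 - (-2.1)·-0.1000) / (6.9) = 2.5551
  v = (0 - (1.1)·-1.6000 - (2.9)·-0.1000) / (-6) = -0.3417
  w = (-8 - (3)·-1.6000 - (-3)·2.8000) / (8) = 0.6500
Iteration 2:
  u = (10 - (-2.8)·-0.3417 - (-2.1)·0.6500) / (6.9) = 1.5084
  v = (0 - (1.1)·2.5551 - (2.9)·0.6500) / (-6) = 0.7826
  w = (-8 - (3)·2.5551 - (-3)·-0.3417) / (8) = -2.0863
Iteration 3:
  u = (10 - (-2.8)·0.7826 - (-2.1)·-2.0863) / (6.9) = 1.1319
  v = (0 - (1.1)·1.5084 - (2.9)·-2.0863) / (-6) = -0.7318
  w = (-8 - (3)·1.5084 - (-3)·0.7826) / (8) = -1.2722

-0.7318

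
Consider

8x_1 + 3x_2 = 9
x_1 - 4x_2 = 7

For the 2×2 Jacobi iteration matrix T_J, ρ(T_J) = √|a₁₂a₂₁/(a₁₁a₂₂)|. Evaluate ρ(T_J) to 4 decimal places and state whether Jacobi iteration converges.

a₁₂a₂₁/(a₁₁a₂₂) = (3)·(1) / ((8)·(-4)) = -0.093750
ρ = √|-0.093750| = √0.093750 = 0.3062
ρ < 1, so Jacobi converges

0.3062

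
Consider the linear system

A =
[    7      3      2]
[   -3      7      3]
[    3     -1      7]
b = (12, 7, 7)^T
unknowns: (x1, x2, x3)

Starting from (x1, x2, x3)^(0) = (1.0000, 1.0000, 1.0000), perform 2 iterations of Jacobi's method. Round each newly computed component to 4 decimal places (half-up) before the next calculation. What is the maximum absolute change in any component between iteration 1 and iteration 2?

Iteration 1:
  x1 = (12 - (3)·1.0000 - (2)·1.0000) / (7) = 1.0000
  x2 = (7 - (-3)·1.0000 - (3)·1.0000) / (7) = 1.0000
  x3 = (7 - (3)·1.0000 - (-1)·1.0000) / (7) = 0.7143
Iteration 2:
  x1 = (12 - (3)·1.0000 - (2)·0.7143) / (7) = 1.0816
  x2 = (7 - (-3)·1.0000 - (3)·0.7143) / (7) = 1.1224
  x3 = (7 - (3)·1.0000 - (-1)·1.0000) / (7) = 0.7143
Change: (0.0816, 0.1224, 0.0000) → max |·| = 0.1224

0.1224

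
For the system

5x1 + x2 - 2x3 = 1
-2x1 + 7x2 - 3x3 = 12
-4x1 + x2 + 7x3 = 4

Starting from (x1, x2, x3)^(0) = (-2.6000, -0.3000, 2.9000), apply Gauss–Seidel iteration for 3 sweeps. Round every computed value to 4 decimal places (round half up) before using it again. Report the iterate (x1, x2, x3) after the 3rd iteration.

Iteration 1:
  x1 = (1 - (1)·-0.3000 - (-2)·2.9000) / (5) = 1.4200
  x2 = (12 - (-2)·1.4200 - (-3)·2.9000) / (7) = 3.3629
  x3 = (4 - (-4)·1.4200 - (1)·3.3629) / (7) = 0.9024
Iteration 2:
  x1 = (1 - (1)·3.3629 - (-2)·0.9024) / (5) = -0.1116
  x2 = (12 - (-2)·-0.1116 - (-3)·0.9024) / (7) = 2.0691
  x3 = (4 - (-4)·-0.1116 - (1)·2.0691) / (7) = 0.2121
Iteration 3:
  x1 = (1 - (1)·2.0691 - (-2)·0.2121) / (5) = -0.1290
  x2 = (12 - (-2)·-0.1290 - (-3)·0.2121) / (7) = 1.7683
  x3 = (4 - (-4)·-0.1290 - (1)·1.7683) / (7) = 0.2451

(-0.1290, 1.7683, 0.2451)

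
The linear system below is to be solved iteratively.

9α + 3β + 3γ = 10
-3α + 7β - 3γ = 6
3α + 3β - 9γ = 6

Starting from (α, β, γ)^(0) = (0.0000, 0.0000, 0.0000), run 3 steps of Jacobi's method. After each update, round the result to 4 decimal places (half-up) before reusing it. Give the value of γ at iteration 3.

0.0317

Iteration 1:
  α = (10 - (3)·0.0000 - (3)·0.0000) / (9) = 1.1111
  β = (6 - (-3)·0.0000 - (-3)·0.0000) / (7) = 0.8571
  γ = (6 - (3)·0.0000 - (3)·0.0000) / (-9) = -0.6667
Iteration 2:
  α = (10 - (3)·0.8571 - (3)·-0.6667) / (9) = 1.0476
  β = (6 - (-3)·1.1111 - (-3)·-0.6667) / (7) = 1.0476
  γ = (6 - (3)·1.1111 - (3)·0.8571) / (-9) = -0.0106
Iteration 3:
  α = (10 - (3)·1.0476 - (3)·-0.0106) / (9) = 0.7654
  β = (6 - (-3)·1.0476 - (-3)·-0.0106) / (7) = 1.3016
  γ = (6 - (3)·1.0476 - (3)·1.0476) / (-9) = 0.0317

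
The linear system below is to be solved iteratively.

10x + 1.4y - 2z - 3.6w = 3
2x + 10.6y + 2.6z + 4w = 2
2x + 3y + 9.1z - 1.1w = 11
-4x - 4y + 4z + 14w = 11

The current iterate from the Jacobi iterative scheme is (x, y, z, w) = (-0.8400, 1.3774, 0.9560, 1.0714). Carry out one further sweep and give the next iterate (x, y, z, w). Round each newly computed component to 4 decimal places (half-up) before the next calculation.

One sweep:
  x = (3 - (1.4)·1.3774 - (-2)·0.9560 - (-3.6)·1.0714) / (10) = 0.6841
  y = (2 - (2)·-0.8400 - (2.6)·0.9560 - (4)·1.0714) / (10.6) = -0.2916
  z = (11 - (2)·-0.8400 - (3)·1.3774 - (-1.1)·1.0714) / (9.1) = 1.0688
  w = (11 - (-4)·-0.8400 - (-4)·1.3774 - (4)·0.9560) / (14) = 0.6661

(0.6841, -0.2916, 1.0688, 0.6661)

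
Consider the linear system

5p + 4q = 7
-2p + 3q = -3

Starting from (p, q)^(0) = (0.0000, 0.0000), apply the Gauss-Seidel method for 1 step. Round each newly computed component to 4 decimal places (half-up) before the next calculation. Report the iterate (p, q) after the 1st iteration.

Iteration 1:
  p = (7 - (4)·0.0000) / (5) = 1.4000
  q = (-3 - (-2)·1.4000) / (3) = -0.0667

(1.4000, -0.0667)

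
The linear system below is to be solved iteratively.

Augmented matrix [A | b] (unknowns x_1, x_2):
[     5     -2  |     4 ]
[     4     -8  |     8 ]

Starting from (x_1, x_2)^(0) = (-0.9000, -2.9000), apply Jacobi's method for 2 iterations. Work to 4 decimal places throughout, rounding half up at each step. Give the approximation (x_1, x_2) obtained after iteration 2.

Iteration 1:
  x_1 = (4 - (-2)·-2.9000) / (5) = -0.3600
  x_2 = (8 - (4)·-0.9000) / (-8) = -1.4500
Iteration 2:
  x_1 = (4 - (-2)·-1.4500) / (5) = 0.2200
  x_2 = (8 - (4)·-0.3600) / (-8) = -1.1800

(0.2200, -1.1800)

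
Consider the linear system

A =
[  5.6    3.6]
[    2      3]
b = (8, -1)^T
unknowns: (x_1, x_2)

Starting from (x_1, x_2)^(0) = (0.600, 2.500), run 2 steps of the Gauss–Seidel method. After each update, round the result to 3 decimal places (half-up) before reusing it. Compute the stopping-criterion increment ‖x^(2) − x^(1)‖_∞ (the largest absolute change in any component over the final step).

1.745

Iteration 1:
  x_1 = (8 - (3.6)·2.500) / (5.6) = -0.179
  x_2 = (-1 - (2)·-0.179) / (3) = -0.214
Iteration 2:
  x_1 = (8 - (3.6)·-0.214) / (5.6) = 1.566
  x_2 = (-1 - (2)·1.566) / (3) = -1.377
Change: (1.745, -1.163) → max |·| = 1.745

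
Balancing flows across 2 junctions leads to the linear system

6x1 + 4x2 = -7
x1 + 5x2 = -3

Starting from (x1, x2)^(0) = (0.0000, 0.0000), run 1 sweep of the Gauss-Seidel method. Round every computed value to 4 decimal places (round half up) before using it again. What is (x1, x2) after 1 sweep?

Iteration 1:
  x1 = (-7 - (4)·0.0000) / (6) = -1.1667
  x2 = (-3 - (1)·-1.1667) / (5) = -0.3667

(-1.1667, -0.3667)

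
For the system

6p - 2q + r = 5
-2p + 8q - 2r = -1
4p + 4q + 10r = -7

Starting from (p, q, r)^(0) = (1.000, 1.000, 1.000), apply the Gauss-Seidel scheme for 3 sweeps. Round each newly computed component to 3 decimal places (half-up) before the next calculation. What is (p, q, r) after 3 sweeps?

(0.969, -0.160, -1.024)

Iteration 1:
  p = (5 - (-2)·1.000 - (1)·1.000) / (6) = 1.000
  q = (-1 - (-2)·1.000 - (-2)·1.000) / (8) = 0.375
  r = (-7 - (4)·1.000 - (4)·0.375) / (10) = -1.250
Iteration 2:
  p = (5 - (-2)·0.375 - (1)·-1.250) / (6) = 1.167
  q = (-1 - (-2)·1.167 - (-2)·-1.250) / (8) = -0.146
  r = (-7 - (4)·1.167 - (4)·-0.146) / (10) = -1.108
Iteration 3:
  p = (5 - (-2)·-0.146 - (1)·-1.108) / (6) = 0.969
  q = (-1 - (-2)·0.969 - (-2)·-1.108) / (8) = -0.160
  r = (-7 - (4)·0.969 - (4)·-0.160) / (10) = -1.024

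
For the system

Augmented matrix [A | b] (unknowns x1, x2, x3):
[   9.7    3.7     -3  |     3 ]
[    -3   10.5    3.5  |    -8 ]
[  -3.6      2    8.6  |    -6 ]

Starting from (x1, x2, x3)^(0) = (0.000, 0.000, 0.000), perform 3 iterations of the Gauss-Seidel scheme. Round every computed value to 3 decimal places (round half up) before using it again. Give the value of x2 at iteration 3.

-0.522

Iteration 1:
  x1 = (3 - (3.7)·0.000 - (-3)·0.000) / (9.7) = 0.309
  x2 = (-8 - (-3)·0.309 - (3.5)·0.000) / (10.5) = -0.674
  x3 = (-6 - (-3.6)·0.309 - (2)·-0.674) / (8.6) = -0.412
Iteration 2:
  x1 = (3 - (3.7)·-0.674 - (-3)·-0.412) / (9.7) = 0.439
  x2 = (-8 - (-3)·0.439 - (3.5)·-0.412) / (10.5) = -0.499
  x3 = (-6 - (-3.6)·0.439 - (2)·-0.499) / (8.6) = -0.398
Iteration 3:
  x1 = (3 - (3.7)·-0.499 - (-3)·-0.398) / (9.7) = 0.377
  x2 = (-8 - (-3)·0.377 - (3.5)·-0.398) / (10.5) = -0.522
  x3 = (-6 - (-3.6)·0.377 - (2)·-0.522) / (8.6) = -0.418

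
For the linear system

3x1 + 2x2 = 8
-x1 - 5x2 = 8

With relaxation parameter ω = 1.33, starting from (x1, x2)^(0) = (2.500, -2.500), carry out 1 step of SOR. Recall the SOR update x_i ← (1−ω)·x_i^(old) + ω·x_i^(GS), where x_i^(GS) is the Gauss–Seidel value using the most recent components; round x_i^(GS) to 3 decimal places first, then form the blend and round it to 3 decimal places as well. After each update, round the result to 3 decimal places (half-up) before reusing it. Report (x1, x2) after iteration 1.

(4.938, -2.617)

Iteration 1:
  x1: GS value = (8 - (2)·-2.500) / (3) = 4.333;  x1 ← (1−ω)·2.500 + ω·4.333 = 4.938
  x2: GS value = (8 - (-1)·4.938) / (-5) = -2.588;  x2 ← (1−ω)·-2.500 + ω·-2.588 = -2.617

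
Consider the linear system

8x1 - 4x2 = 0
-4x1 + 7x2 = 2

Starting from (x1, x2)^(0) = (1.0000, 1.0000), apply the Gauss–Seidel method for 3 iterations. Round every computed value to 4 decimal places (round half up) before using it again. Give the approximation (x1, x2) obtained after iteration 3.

Iteration 1:
  x1 = (0 - (-4)·1.0000) / (8) = 0.5000
  x2 = (2 - (-4)·0.5000) / (7) = 0.5714
Iteration 2:
  x1 = (0 - (-4)·0.5714) / (8) = 0.2857
  x2 = (2 - (-4)·0.2857) / (7) = 0.4490
Iteration 3:
  x1 = (0 - (-4)·0.4490) / (8) = 0.2245
  x2 = (2 - (-4)·0.2245) / (7) = 0.4140

(0.2245, 0.4140)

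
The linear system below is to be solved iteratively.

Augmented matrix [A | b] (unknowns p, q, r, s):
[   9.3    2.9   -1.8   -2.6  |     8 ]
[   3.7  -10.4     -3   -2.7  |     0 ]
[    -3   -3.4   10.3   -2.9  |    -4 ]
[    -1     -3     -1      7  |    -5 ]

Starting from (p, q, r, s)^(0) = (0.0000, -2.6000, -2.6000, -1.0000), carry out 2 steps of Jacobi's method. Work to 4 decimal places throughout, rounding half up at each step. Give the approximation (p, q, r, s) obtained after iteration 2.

(-0.3654, 1.3280, -0.4158, -0.3730)

Iteration 1:
  p = (8 - (2.9)·-2.6000 - (-1.8)·-2.6000 - (-2.6)·-1.0000) / (9.3) = 0.8882
  q = (0 - (3.7)·0.0000 - (-3)·-2.6000 - (-2.7)·-1.0000) / (-10.4) = 1.0096
  r = (-4 - (-3)·0.0000 - (-3.4)·-2.6000 - (-2.9)·-1.0000) / (10.3) = -1.5282
  s = (-5 - (-1)·0.0000 - (-3)·-2.6000 - (-1)·-2.6000) / (7) = -2.2000
Iteration 2:
  p = (8 - (2.9)·1.0096 - (-1.8)·-1.5282 - (-2.6)·-2.2000) / (9.3) = -0.3654
  q = (0 - (3.7)·0.8882 - (-3)·-1.5282 - (-2.7)·-2.2000) / (-10.4) = 1.3280
  r = (-4 - (-3)·0.8882 - (-3.4)·1.0096 - (-2.9)·-2.2000) / (10.3) = -0.4158
  s = (-5 - (-1)·0.8882 - (-3)·1.0096 - (-1)·-1.5282) / (7) = -0.3730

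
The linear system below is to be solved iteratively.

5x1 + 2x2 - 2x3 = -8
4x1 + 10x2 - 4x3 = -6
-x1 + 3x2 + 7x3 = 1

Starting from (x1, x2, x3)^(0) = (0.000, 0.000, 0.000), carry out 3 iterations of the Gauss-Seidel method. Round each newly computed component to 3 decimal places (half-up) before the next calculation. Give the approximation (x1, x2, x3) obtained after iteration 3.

(-1.650, 0.019, -0.101)

Iteration 1:
  x1 = (-8 - (2)·0.000 - (-2)·0.000) / (5) = -1.600
  x2 = (-6 - (4)·-1.600 - (-4)·0.000) / (10) = 0.040
  x3 = (1 - (-1)·-1.600 - (3)·0.040) / (7) = -0.103
Iteration 2:
  x1 = (-8 - (2)·0.040 - (-2)·-0.103) / (5) = -1.657
  x2 = (-6 - (4)·-1.657 - (-4)·-0.103) / (10) = 0.022
  x3 = (1 - (-1)·-1.657 - (3)·0.022) / (7) = -0.103
Iteration 3:
  x1 = (-8 - (2)·0.022 - (-2)·-0.103) / (5) = -1.650
  x2 = (-6 - (4)·-1.650 - (-4)·-0.103) / (10) = 0.019
  x3 = (1 - (-1)·-1.650 - (3)·0.019) / (7) = -0.101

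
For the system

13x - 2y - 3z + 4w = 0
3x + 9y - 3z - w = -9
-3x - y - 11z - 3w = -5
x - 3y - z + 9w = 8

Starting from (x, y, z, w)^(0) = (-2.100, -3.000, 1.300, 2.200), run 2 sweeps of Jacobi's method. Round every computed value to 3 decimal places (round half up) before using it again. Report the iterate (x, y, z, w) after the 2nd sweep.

Iteration 1:
  x = (0 - (-2)·-3.000 - (-3)·1.300 - (4)·2.200) / (13) = -0.838
  y = (-9 - (3)·-2.100 - (-3)·1.300 - (-1)·2.200) / (9) = 0.378
  z = (-5 - (-3)·-2.100 - (-1)·-3.000 - (-3)·2.200) / (-11) = 0.700
  w = (8 - (1)·-2.100 - (-3)·-3.000 - (-1)·1.300) / (9) = 0.267
Iteration 2:
  x = (0 - (-2)·0.378 - (-3)·0.700 - (4)·0.267) / (13) = 0.138
  y = (-9 - (3)·-0.838 - (-3)·0.700 - (-1)·0.267) / (9) = -0.458
  z = (-5 - (-3)·-0.838 - (-1)·0.378 - (-3)·0.267) / (-11) = 0.576
  w = (8 - (1)·-0.838 - (-3)·0.378 - (-1)·0.700) / (9) = 1.186

(0.138, -0.458, 0.576, 1.186)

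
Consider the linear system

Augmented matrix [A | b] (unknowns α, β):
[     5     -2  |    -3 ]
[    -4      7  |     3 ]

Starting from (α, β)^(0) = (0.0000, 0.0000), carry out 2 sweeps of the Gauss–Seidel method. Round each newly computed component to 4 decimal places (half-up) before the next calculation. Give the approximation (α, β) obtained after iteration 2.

(-0.5657, 0.1053)

Iteration 1:
  α = (-3 - (-2)·0.0000) / (5) = -0.6000
  β = (3 - (-4)·-0.6000) / (7) = 0.0857
Iteration 2:
  α = (-3 - (-2)·0.0857) / (5) = -0.5657
  β = (3 - (-4)·-0.5657) / (7) = 0.1053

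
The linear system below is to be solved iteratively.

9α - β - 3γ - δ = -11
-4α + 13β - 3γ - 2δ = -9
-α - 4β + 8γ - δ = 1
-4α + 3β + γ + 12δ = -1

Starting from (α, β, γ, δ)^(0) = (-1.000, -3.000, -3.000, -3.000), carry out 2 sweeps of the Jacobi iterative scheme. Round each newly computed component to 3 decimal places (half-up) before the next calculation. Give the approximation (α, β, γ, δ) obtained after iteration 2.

(-2.022, -1.924, -1.240, -0.352)

Iteration 1:
  α = (-11 - (-1)·-3.000 - (-3)·-3.000 - (-1)·-3.000) / (9) = -2.889
  β = (-9 - (-4)·-1.000 - (-3)·-3.000 - (-2)·-3.000) / (13) = -2.154
  γ = (1 - (-1)·-1.000 - (-4)·-3.000 - (-1)·-3.000) / (8) = -1.875
  δ = (-1 - (-4)·-1.000 - (3)·-3.000 - (1)·-3.000) / (12) = 0.583
Iteration 2:
  α = (-11 - (-1)·-2.154 - (-3)·-1.875 - (-1)·0.583) / (9) = -2.022
  β = (-9 - (-4)·-2.889 - (-3)·-1.875 - (-2)·0.583) / (13) = -1.924
  γ = (1 - (-1)·-2.889 - (-4)·-2.154 - (-1)·0.583) / (8) = -1.240
  δ = (-1 - (-4)·-2.889 - (3)·-2.154 - (1)·-1.875) / (12) = -0.352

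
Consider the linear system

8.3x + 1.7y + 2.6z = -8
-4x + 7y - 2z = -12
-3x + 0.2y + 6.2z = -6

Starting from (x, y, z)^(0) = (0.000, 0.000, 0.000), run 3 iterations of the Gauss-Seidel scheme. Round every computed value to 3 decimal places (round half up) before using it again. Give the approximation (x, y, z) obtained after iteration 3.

(-0.232, -2.114, -1.012)

Iteration 1:
  x = (-8 - (1.7)·0.000 - (2.6)·0.000) / (8.3) = -0.964
  y = (-12 - (-4)·-0.964 - (-2)·0.000) / (7) = -2.265
  z = (-6 - (-3)·-0.964 - (0.2)·-2.265) / (6.2) = -1.361
Iteration 2:
  x = (-8 - (1.7)·-2.265 - (2.6)·-1.361) / (8.3) = -0.074
  y = (-12 - (-4)·-0.074 - (-2)·-1.361) / (7) = -2.145
  z = (-6 - (-3)·-0.074 - (0.2)·-2.145) / (6.2) = -0.934
Iteration 3:
  x = (-8 - (1.7)·-2.145 - (2.6)·-0.934) / (8.3) = -0.232
  y = (-12 - (-4)·-0.232 - (-2)·-0.934) / (7) = -2.114
  z = (-6 - (-3)·-0.232 - (0.2)·-2.114) / (6.2) = -1.012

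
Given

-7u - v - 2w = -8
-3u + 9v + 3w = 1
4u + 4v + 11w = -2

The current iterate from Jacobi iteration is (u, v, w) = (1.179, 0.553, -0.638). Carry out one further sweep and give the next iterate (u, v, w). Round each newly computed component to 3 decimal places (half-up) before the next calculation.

(1.246, 0.717, -0.812)

One sweep:
  u = (-8 - (-1)·0.553 - (-2)·-0.638) / (-7) = 1.246
  v = (1 - (-3)·1.179 - (3)·-0.638) / (9) = 0.717
  w = (-2 - (4)·1.179 - (4)·0.553) / (11) = -0.812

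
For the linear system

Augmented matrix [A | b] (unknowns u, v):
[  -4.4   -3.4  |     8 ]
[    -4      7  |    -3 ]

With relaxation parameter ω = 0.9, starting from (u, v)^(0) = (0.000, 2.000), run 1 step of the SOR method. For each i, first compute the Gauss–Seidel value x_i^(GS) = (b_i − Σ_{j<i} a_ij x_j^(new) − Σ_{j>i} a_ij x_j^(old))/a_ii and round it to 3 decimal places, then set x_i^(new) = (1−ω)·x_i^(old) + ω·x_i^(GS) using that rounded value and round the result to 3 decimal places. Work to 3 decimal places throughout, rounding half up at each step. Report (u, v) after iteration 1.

(-3.028, -1.743)

Iteration 1:
  u: GS value = (8 - (-3.4)·2.000) / (-4.4) = -3.364;  u ← (1−ω)·0.000 + ω·-3.364 = -3.028
  v: GS value = (-3 - (-4)·-3.028) / (7) = -2.159;  v ← (1−ω)·2.000 + ω·-2.159 = -1.743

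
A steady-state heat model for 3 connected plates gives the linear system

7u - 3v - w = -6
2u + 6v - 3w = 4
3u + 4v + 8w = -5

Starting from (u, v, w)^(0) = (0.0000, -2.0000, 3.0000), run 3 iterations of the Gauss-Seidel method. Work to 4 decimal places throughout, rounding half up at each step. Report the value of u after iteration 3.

-0.9741

Iteration 1:
  u = (-6 - (-3)·-2.0000 - (-1)·3.0000) / (7) = -1.2857
  v = (4 - (2)·-1.2857 - (-3)·3.0000) / (6) = 2.5952
  w = (-5 - (3)·-1.2857 - (4)·2.5952) / (8) = -1.4405
Iteration 2:
  u = (-6 - (-3)·2.5952 - (-1)·-1.4405) / (7) = 0.0493
  v = (4 - (2)·0.0493 - (-3)·-1.4405) / (6) = -0.0700
  w = (-5 - (3)·0.0493 - (4)·-0.0700) / (8) = -0.6085
Iteration 3:
  u = (-6 - (-3)·-0.0700 - (-1)·-0.6085) / (7) = -0.9741
  v = (4 - (2)·-0.9741 - (-3)·-0.6085) / (6) = 0.6871
  w = (-5 - (3)·-0.9741 - (4)·0.6871) / (8) = -0.6033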